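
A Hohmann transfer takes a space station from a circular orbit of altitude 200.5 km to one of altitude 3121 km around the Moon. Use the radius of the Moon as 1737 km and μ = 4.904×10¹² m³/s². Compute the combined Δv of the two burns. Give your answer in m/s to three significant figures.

Δv_total ≈ 557 m/s

r₁ = 1737 + 200.5 = 1937.5 km = 1.9375×10⁶ m.
r₂ = 1737 + 3121 = 4858.0 km = 4.8580×10⁶ m.
Transfer ellipse a_t = (r₁ + r₂)/2 = 3.398×10⁶ m.
At r₁: circular v_c1 = √(μ/r₁) = 1591 m/s; transfer-perilune v_p = √[μ(2/r₁ − 1/a_t)] = 1902 m/s.
Δv₁ = v_p − v_c1 = 311.4 m/s.
At r₂: circular v_c2 = √(μ/r₂) = 1005 m/s; transfer-apolune v_a = √[μ(2/r₂ − 1/a_t)] = 758.7 m/s.
Δv₂ = v_c2 − v_a = 246.0 m/s.
Total Δv = Δv₁ + Δv₂ = 557.4 m/s.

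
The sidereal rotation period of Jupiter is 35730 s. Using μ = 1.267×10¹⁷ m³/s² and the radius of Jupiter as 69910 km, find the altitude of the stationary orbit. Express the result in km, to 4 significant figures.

h_sync ≈ 90110 km

A synchronous orbit has period T, so by Kepler's third law a = (μT²/4π²)^(1/3).
μT²/4π² = 1.267×10¹⁷ × (3.573×10⁴)² / 39.48 = 4.097×10²⁴ m³.
a = 1.600×10⁸ m = 1.6002×10⁵ km.
Altitude h = a − R = 1.6002×10⁵ − 69910 = 90105 km.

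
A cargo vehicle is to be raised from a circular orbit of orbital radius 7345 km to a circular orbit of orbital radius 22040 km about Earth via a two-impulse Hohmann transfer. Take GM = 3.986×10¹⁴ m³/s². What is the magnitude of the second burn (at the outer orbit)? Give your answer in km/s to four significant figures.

r₁ = 7345 km = 7.345×10⁶ m.
r₂ = 22040 km = 2.204×10⁷ m.
Transfer ellipse a_t = (r₁ + r₂)/2 = 1.469×10⁷ m.
At r₁: circular v_c1 = √(μ/r₁) = 7367 m/s; transfer-perigee v_p = √[μ(2/r₁ − 1/a_t)] = 9023 m/s.
At r₂: circular v_c2 = √(μ/r₂) = 4253 m/s; transfer-apogee v_a = √[μ(2/r₂ − 1/a_t)] = 3007 m/s.
Δv₂ = v_c2 − v_a = 1246 m/s.
= 1.246 km/s.

Δv ≈ 1.246 km/s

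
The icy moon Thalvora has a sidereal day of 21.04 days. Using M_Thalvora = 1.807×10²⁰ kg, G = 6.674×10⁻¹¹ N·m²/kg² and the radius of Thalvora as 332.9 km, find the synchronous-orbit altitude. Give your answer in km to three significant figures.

h_sync ≈ 9700 km

μ = GM = 6.674×10⁻¹¹ × 1.807×10²⁰ = 1.206×10¹⁰ m³/s².
T = 21.04 days = 1.818×10⁶ s.
A synchronous orbit has period T, so by Kepler's third law a = (μT²/4π²)^(1/3).
μT²/4π² = 1.206×10¹⁰ × (1.818×10⁶)² / 39.48 = 1.009×10²¹ m³.
a = 1.003×10⁷ m = 10032 km.
Altitude h = a − R = 10032 − 332.9 = 9698.6 km.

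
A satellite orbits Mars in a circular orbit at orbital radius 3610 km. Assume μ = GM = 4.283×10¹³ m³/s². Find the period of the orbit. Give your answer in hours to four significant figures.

r = 3610 km = 3.610×10⁶ m.
Kepler's third law: T = 2π√(r³/μ) = 2π√((3.610×10⁶)³ / 4.283×10¹³).
r³/μ = 1.098×10⁶ s², so T = 2π × 1.048×10³ = 6.585×10³ s.
Converting: 6.585×10³ s ÷ 3600 = 1.829 hours.

T ≈ 1.829 hours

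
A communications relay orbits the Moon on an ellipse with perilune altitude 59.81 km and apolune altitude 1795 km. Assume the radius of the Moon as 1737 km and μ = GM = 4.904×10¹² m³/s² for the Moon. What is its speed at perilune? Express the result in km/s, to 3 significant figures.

v ≈ 1.90 km/s

r_p = 1737 + 59.81 = 1796.8 km = 1.7968×10⁶ m.
r_a = 1737 + 1795 = 3532.0 km = 3.5320×10⁶ m.
Semi-major axis a = (r_p + r_a)/2 = 2664.4 km = 2.664×10⁶ m.
Vis-viva: v² = μ(2/r − 1/a) = 4.904×10¹² × (1.113×10⁻⁶ − 3.753×10⁻⁷) = 3.618×10⁶ m²/s².
v = 1902 m/s = 1.902 km/s.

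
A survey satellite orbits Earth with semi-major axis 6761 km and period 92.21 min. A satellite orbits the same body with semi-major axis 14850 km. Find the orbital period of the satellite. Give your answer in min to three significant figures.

T₂ ≈ 300 min

Kepler's third law: T² ∝ a³, so T₂ = T₁ (a₂/a₁)^(3/2).
a₂/a₁ = 2.196, (a₂/a₁)^(3/2) = 3.255.
T₂ = 92.21 × 3.255 = 300.2 min.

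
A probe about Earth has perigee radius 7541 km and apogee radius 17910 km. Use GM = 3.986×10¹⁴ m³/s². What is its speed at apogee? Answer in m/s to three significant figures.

Semi-major axis a = (r_p + r_a)/2 = 12726 km = 1.273×10⁷ m.
Vis-viva: v² = μ(2/r − 1/a) = 3.986×10¹⁴ × (1.117×10⁻⁷ − 7.858×10⁻⁸) = 1.319×10⁷ m²/s².
v = 3632 m/s.

v ≈ 3630 m/s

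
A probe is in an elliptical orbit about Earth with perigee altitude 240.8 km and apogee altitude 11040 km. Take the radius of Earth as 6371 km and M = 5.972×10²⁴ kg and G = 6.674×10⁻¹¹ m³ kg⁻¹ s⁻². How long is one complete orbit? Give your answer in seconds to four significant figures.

T ≈ 13100 seconds

μ = GM = 6.674×10⁻¹¹ × 5.972×10²⁴ = 3.986×10¹⁴ m³/s².
r_p = 6371 + 240.8 = 6611.8 km = 6.6118×10⁶ m.
r_a = 6371 + 11040 = 17411 km = 1.7411×10⁷ m.
Semi-major axis a = (r_p + r_a)/2 = (6611.8 + 17411)/2 = 12011 km = 1.201×10⁷ m.
By Kepler's third law T = 2π√(a³/μ) = 2π × 2.085×10³ = 1.310×10⁴ s.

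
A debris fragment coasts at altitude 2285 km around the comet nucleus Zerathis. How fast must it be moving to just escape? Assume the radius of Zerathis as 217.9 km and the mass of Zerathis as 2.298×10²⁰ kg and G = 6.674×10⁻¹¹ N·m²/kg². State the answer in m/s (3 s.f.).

μ = GM = 6.674×10⁻¹¹ × 2.298×10²⁰ = 1.534×10¹⁰ m³/s².
r = 217.9 + 2285 = 2502.9 km = 2.5029×10⁶ m.
Escape speed v_esc = √(2μ/r) = √(2 × 1.534×10¹⁰ / 2.503×10⁶) = √(1.226×10⁴) = 110.7 m/s.

v_esc ≈ 111 m/s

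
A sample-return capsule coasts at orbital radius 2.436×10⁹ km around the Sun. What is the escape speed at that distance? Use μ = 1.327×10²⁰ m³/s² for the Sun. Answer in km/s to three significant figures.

r = 2.436×10⁹ km = 2.436×10¹² m.
Escape speed v_esc = √(2μ/r) = √(2 × 1.327×10²⁰ / 2.436×10¹²) = √(1.089×10⁸) = 10440 m/s.
= 10.44 km/s.

v_esc ≈ 10.4 km/s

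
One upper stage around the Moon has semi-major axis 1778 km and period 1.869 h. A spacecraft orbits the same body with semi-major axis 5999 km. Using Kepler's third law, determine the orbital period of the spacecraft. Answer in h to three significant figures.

T₂ ≈ 11.6 h

Kepler's third law: T² ∝ a³, so T₂ = T₁ (a₂/a₁)^(3/2).
a₂/a₁ = 3.374, (a₂/a₁)^(3/2) = 6.198.
T₂ = 1.869 × 6.198 = 11.58 h.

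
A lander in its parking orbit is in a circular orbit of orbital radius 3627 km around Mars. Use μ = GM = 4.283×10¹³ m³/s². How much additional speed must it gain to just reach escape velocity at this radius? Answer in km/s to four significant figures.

r = 3627 km = 3.627×10⁶ m.
Circular speed v_c = √(μ/r) = 3436 m/s.
Escape speed v_esc = √(2μ/r) = √2 × v_c = 4860 m/s.
Δv = v_esc − v_c = 1423 m/s = 1.423 km/s.

Δv ≈ 1.423 km/s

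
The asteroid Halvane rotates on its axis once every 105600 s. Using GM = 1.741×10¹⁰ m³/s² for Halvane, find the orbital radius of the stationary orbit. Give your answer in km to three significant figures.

r_sync ≈ 1700 km

A synchronous orbit has period T, so by Kepler's third law a = (μT²/4π²)^(1/3).
μT²/4π² = 1.741×10¹⁰ × (1.056×10⁵)² / 39.48 = 4.918×10¹⁸ m³.
a = 1.701×10⁶ m = 1700.5 km.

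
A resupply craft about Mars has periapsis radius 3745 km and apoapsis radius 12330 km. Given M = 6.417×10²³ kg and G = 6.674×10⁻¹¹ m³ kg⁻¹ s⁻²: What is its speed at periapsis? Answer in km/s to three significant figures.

v ≈ 4.19 km/s

μ = GM = 6.674×10⁻¹¹ × 6.417×10²³ = 4.283×10¹³ m³/s².
Semi-major axis a = (r_p + r_a)/2 = 8037.5 km = 8.038×10⁶ m.
Vis-viva: v² = μ(2/r − 1/a) = 4.283×10¹³ × (5.340×10⁻⁷ − 1.244×10⁻⁷) = 1.754×10⁷ m²/s².
v = 4188 m/s = 4.188 km/s.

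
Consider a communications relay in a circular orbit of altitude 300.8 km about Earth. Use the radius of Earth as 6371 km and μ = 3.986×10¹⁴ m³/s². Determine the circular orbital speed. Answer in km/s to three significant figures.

r = 6371 + 300.8 = 6671.8 km = 6.6718×10⁶ m.
For a circular orbit v = √(μ/r) = √(3.986×10¹⁴ / 6.672×10⁶) = √(5.974×10⁷) = 7729 m/s.
That is 7.729 km/s.

v ≈ 7.73 km/s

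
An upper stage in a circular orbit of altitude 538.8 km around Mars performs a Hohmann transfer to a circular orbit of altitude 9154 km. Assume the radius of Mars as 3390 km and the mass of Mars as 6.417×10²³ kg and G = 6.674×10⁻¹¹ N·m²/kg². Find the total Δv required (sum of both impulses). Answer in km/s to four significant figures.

Δv_total ≈ 1.344 km/s

μ = GM = 6.674×10⁻¹¹ × 6.417×10²³ = 4.283×10¹³ m³/s².
r₁ = 3390 + 538.8 = 3928.8 km = 3.9288×10⁶ m.
r₂ = 3390 + 9154 = 12544 km = 1.2544×10⁷ m.
Transfer ellipse a_t = (r₁ + r₂)/2 = 8.236×10⁶ m.
At r₁: circular v_c1 = √(μ/r₁) = 3302 m/s; transfer-periapsis v_p = √[μ(2/r₁ − 1/a_t)] = 4075 m/s.
Δv₁ = v_p − v_c1 = 772.9 m/s.
At r₂: circular v_c2 = √(μ/r₂) = 1848 m/s; transfer-apoapsis v_a = √[μ(2/r₂ − 1/a_t)] = 1276 m/s.
Δv₂ = v_c2 − v_a = 571.6 m/s.
Total Δv = Δv₁ + Δv₂ = 1344 m/s = 1.344 km/s.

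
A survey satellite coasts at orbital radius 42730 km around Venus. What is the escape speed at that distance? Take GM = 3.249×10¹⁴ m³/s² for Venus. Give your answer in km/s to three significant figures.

r = 42730 km = 4.273×10⁷ m.
Escape speed v_esc = √(2μ/r) = √(2 × 3.249×10¹⁴ / 4.273×10⁷) = √(1.521×10⁷) = 3900 m/s.
= 3.900 km/s.

v_esc ≈ 3.90 km/s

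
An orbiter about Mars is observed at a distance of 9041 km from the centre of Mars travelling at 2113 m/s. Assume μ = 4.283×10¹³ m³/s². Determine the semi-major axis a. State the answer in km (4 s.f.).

a ≈ 8549 km

r = 9.041×10⁶ m.
Vis-viva rearranged: 1/a = 2/r − v²/μ = 2.212×10⁻⁷ − 1.042×10⁻⁷ = 1.170×10⁻⁷ m⁻¹.
a = 8.549×10⁶ m = 8549.2 km.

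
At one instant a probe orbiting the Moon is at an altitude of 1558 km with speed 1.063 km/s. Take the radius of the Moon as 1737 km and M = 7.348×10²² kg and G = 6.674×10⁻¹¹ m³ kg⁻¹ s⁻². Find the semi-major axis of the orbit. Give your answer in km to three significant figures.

μ = GM = 6.674×10⁻¹¹ × 7.348×10²² = 4.904×10¹² m³/s².
r = 1737 + 1558 = 3295.0 km = 3.295×10⁶ m.
Specific orbital energy ε = v²/2 − μ/r = (1063)²/2 − 4.904×10¹²/3.295×10⁶ = -9.233×10⁵ J/kg.
Since ε = −μ/(2a), a = −μ/(2ε) = 2.656×10⁶ m = 2655.6 km.

a ≈ 2660 km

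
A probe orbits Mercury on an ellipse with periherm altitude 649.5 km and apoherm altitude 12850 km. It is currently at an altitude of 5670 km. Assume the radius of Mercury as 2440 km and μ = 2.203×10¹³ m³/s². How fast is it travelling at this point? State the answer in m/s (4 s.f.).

v ≈ 1742 m/s

r_p = 2440 + 649.5 = 3089.5 km = 3.0895×10⁶ m.
r_a = 2440 + 12850 = 15290 km = 1.5290×10⁷ m.
r = 2440 + 5670 = 8110.0 km = 8.110×10⁶ m.
Semi-major axis a = (r_p + r_a)/2 = 9189.8 km = 9.190×10⁶ m.
Vis-viva: v² = μ(2/r − 1/a) = 2.203×10¹³ × (2.466×10⁻⁷ − 1.088×10⁻⁷) = 3.036×10⁶ m²/s².
v = 1742 m/s.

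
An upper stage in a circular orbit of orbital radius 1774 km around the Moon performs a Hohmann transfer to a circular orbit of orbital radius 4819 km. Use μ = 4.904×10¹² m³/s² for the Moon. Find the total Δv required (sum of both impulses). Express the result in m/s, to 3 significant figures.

Δv_total ≈ 616 m/s

r₁ = 1774 km = 1.774×10⁶ m.
r₂ = 4819 km = 4.819×10⁶ m.
Transfer ellipse a_t = (r₁ + r₂)/2 = 3.296×10⁶ m.
At r₁: circular v_c1 = √(μ/r₁) = 1663 m/s; transfer-perilune v_p = √[μ(2/r₁ − 1/a_t)] = 2010 m/s.
Δv₁ = v_p − v_c1 = 347.6 m/s.
At r₂: circular v_c2 = √(μ/r₂) = 1009 m/s; transfer-apolune v_a = √[μ(2/r₂ − 1/a_t)] = 740.0 m/s.
Δv₂ = v_c2 − v_a = 268.8 m/s.
Total Δv = Δv₁ + Δv₂ = 616.4 m/s.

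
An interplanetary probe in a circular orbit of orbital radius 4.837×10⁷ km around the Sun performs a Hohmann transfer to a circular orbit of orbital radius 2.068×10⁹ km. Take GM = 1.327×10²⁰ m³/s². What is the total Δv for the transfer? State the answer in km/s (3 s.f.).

r₁ = 4.837×10⁷ km = 4.837×10¹⁰ m.
r₂ = 2.068×10⁹ km = 2.068×10¹² m.
Transfer ellipse a_t = (r₁ + r₂)/2 = 1.058×10¹² m.
At r₁: circular v_c1 = √(μ/r₁) = 52380 m/s; transfer-perihelion v_p = √[μ(2/r₁ − 1/a_t)] = 73220 m/s.
Δv₁ = v_p − v_c1 = 20840 m/s.
At r₂: circular v_c2 = √(μ/r₂) = 8011 m/s; transfer-aphelion v_a = √[μ(2/r₂ − 1/a_t)] = 1713 m/s.
Δv₂ = v_c2 − v_a = 6298 m/s.
Total Δv = Δv₁ + Δv₂ = 27140 m/s = 27.14 km/s.

Δv_total ≈ 27.1 km/s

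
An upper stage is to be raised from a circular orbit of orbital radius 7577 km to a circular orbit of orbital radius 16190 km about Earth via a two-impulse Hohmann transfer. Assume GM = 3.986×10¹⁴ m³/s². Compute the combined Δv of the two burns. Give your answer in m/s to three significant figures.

Δv_total ≈ 2210 m/s

r₁ = 7577 km = 7.577×10⁶ m.
r₂ = 16190 km = 1.619×10⁷ m.
Transfer ellipse a_t = (r₁ + r₂)/2 = 1.188×10⁷ m.
At r₁: circular v_c1 = √(μ/r₁) = 7253 m/s; transfer-perigee v_p = √[μ(2/r₁ − 1/a_t)] = 8466 m/s.
Δv₁ = v_p − v_c1 = 1213 m/s.
At r₂: circular v_c2 = √(μ/r₂) = 4962 m/s; transfer-apogee v_a = √[μ(2/r₂ − 1/a_t)] = 3962 m/s.
Δv₂ = v_c2 − v_a = 999.8 m/s.
Total Δv = Δv₁ + Δv₂ = 2213 m/s.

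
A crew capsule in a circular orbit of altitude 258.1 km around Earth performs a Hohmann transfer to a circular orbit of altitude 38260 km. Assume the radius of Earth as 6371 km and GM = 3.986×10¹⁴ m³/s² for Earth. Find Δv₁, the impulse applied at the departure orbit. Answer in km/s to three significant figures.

r₁ = 6371 + 258.1 = 6629.1 km = 6.6291×10⁶ m.
r₂ = 6371 + 38260 = 44631 km = 4.4631×10⁷ m.
Transfer ellipse a_t = (r₁ + r₂)/2 = 2.563×10⁷ m.
At r₁: circular v_c1 = √(μ/r₁) = 7754 m/s; transfer-perigee v_p = √[μ(2/r₁ − 1/a_t)] = 10230 m/s.
Δv₁ = v_p − v_c1 = 2478 m/s.
= 2.478 km/s.

Δv ≈ 2.48 km/s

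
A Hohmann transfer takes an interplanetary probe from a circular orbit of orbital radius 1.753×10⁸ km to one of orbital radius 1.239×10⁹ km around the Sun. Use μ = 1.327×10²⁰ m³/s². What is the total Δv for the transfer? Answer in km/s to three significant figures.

Δv_total ≈ 14.1 km/s

r₁ = 1.753×10⁸ km = 1.753×10¹¹ m.
r₂ = 1.239×10⁹ km = 1.239×10¹² m.
Transfer ellipse a_t = (r₁ + r₂)/2 = 7.072×10¹¹ m.
At r₁: circular v_c1 = √(μ/r₁) = 27510 m/s; transfer-perihelion v_p = √[μ(2/r₁ − 1/a_t)] = 36420 m/s.
Δv₁ = v_p − v_c1 = 8905 m/s.
At r₂: circular v_c2 = √(μ/r₂) = 10350 m/s; transfer-aphelion v_a = √[μ(2/r₂ − 1/a_t)] = 5153 m/s.
Δv₂ = v_c2 − v_a = 5196 m/s.
Total Δv = Δv₁ + Δv₂ = 14100 m/s = 14.10 km/s.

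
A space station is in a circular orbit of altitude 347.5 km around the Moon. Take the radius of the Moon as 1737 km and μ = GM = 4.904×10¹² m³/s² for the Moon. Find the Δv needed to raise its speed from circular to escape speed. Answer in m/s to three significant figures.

Δv ≈ 635 m/s

r = 1737 + 347.5 = 2084.5 km = 2.0845×10⁶ m.
Circular speed v_c = √(μ/r) = 1534 m/s.
Escape speed v_esc = √(2μ/r) = √2 × v_c = 2169 m/s.
Δv = v_esc − v_c = 635.3 m/s.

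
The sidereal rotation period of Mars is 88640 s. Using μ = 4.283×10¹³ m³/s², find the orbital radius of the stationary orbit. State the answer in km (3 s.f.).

A synchronous orbit has period T, so by Kepler's third law a = (μT²/4π²)^(1/3).
μT²/4π² = 4.283×10¹³ × (8.864×10⁴)² / 39.48 = 8.524×10²¹ m³.
a = 2.043×10⁷ m = 20428 km.

r_sync ≈ 20400 km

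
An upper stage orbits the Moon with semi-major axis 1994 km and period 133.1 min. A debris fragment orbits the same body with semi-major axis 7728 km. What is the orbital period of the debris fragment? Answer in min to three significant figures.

Kepler's third law: T² ∝ a³, so T₂ = T₁ (a₂/a₁)^(3/2).
a₂/a₁ = 3.876, (a₂/a₁)^(3/2) = 7.630.
T₂ = 133.1 × 7.630 = 1016 min.

T₂ ≈ 1020 min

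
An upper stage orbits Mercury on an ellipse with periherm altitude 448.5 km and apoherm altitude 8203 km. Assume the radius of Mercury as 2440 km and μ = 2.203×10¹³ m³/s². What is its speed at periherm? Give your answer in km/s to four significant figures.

v ≈ 3.464 km/s

r_p = 2440 + 448.5 = 2888.5 km = 2.8885×10⁶ m.
r_a = 2440 + 8203 = 10643 km = 1.0643×10⁷ m.
Semi-major axis a = (r_p + r_a)/2 = 6765.8 km = 6.766×10⁶ m.
Vis-viva: v² = μ(2/r − 1/a) = 2.203×10¹³ × (6.924×10⁻⁷ − 1.478×10⁻⁷) = 1.200×10⁷ m²/s².
v = 3464 m/s = 3.464 km/s.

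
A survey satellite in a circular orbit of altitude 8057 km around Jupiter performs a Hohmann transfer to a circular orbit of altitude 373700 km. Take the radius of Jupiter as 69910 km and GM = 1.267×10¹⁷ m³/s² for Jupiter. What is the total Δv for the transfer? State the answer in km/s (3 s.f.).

r₁ = 69910 + 8057 = 77967 km = 7.7967×10⁷ m.
r₂ = 69910 + 373700 = 443610 km = 4.4361×10⁸ m.
Transfer ellipse a_t = (r₁ + r₂)/2 = 2.608×10⁸ m.
At r₁: circular v_c1 = √(μ/r₁) = 40310 m/s; transfer-perijove v_p = √[μ(2/r₁ − 1/a_t)] = 52580 m/s.
Δv₁ = v_p − v_c1 = 12260 m/s.
At r₂: circular v_c2 = √(μ/r₂) = 16900 m/s; transfer-apojove v_a = √[μ(2/r₂ − 1/a_t)] = 9241 m/s.
Δv₂ = v_c2 − v_a = 7659 m/s.
Total Δv = Δv₁ + Δv₂ = 19920 m/s = 19.92 km/s.

Δv_total ≈ 19.9 km/s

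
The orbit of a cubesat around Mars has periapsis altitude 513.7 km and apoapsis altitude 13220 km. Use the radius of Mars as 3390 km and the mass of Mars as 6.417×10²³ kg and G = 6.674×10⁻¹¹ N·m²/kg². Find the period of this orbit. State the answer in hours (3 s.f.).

μ = GM = 6.674×10⁻¹¹ × 6.417×10²³ = 4.283×10¹³ m³/s².
r_p = 3390 + 513.7 = 3903.7 km = 3.9037×10⁶ m.
r_a = 3390 + 13220 = 16610 km = 1.6610×10⁷ m.
Semi-major axis a = (r_p + r_a)/2 = (3903.7 + 16610)/2 = 10257 km = 1.026×10⁷ m.
By Kepler's third law T = 2π√(a³/μ) = 2π × 5.020×10³ = 3.154×10⁴ s.
= 8.761 hours.

T ≈ 8.76 hours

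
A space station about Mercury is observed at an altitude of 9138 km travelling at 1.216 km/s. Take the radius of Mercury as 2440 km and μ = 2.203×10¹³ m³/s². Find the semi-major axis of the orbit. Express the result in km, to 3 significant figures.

r = 2440 + 9138 = 11578 km = 1.158×10⁷ m.
Specific orbital energy ε = v²/2 − μ/r = (1216)²/2 − 2.203×10¹³/1.158×10⁷ = -1.163×10⁶ J/kg.
Since ε = −μ/(2a), a = −μ/(2ε) = 9.468×10⁶ m = 9467.8 km.

a ≈ 9470 km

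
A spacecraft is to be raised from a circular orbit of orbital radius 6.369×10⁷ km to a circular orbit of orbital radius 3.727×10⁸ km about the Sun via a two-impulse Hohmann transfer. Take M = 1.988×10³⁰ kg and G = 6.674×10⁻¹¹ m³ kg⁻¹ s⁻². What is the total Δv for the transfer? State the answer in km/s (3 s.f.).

Δv_total ≈ 22.7 km/s

μ = GM = 6.674×10⁻¹¹ × 1.988×10³⁰ = 1.327×10²⁰ m³/s².
r₁ = 6.369×10⁷ km = 6.369×10¹⁰ m.
r₂ = 3.727×10⁸ km = 3.727×10¹¹ m.
Transfer ellipse a_t = (r₁ + r₂)/2 = 2.182×10¹¹ m.
At r₁: circular v_c1 = √(μ/r₁) = 45640 m/s; transfer-perihelion v_p = √[μ(2/r₁ − 1/a_t)] = 59650 m/s.
Δv₁ = v_p − v_c1 = 14010 m/s.
At r₂: circular v_c2 = √(μ/r₂) = 18870 m/s; transfer-aphelion v_a = √[μ(2/r₂ − 1/a_t)] = 10190 m/s.
Δv₂ = v_c2 − v_a = 8674 m/s.
Total Δv = Δv₁ + Δv₂ = 22680 m/s = 22.68 km/s.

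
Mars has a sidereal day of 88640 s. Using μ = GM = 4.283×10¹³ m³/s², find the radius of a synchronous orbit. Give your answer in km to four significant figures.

A synchronous orbit has period T, so by Kepler's third law a = (μT²/4π²)^(1/3).
μT²/4π² = 4.283×10¹³ × (8.864×10⁴)² / 39.48 = 8.524×10²¹ m³.
a = 2.043×10⁷ m = 20428 km.

r_sync ≈ 20430 km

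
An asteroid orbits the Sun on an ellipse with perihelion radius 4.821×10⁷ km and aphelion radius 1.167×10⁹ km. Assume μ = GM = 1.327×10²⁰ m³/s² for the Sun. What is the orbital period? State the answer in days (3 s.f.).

T ≈ 2990 days

Semi-major axis a = (r_p + r_a)/2 = (4.8210×10⁷ + 1.1670×10⁹)/2 = 6.0760×10⁸ km = 6.076×10¹¹ m.
By Kepler's third law T = 2π√(a³/μ) = 2π × 4.111×10⁷ = 2.583×10⁸ s.
= 2990 days.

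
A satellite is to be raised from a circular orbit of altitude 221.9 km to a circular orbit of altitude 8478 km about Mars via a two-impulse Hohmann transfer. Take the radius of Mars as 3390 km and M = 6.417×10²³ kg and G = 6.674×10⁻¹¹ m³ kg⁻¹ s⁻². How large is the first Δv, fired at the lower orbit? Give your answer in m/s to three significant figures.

Δv ≈ 821 m/s

μ = GM = 6.674×10⁻¹¹ × 6.417×10²³ = 4.283×10¹³ m³/s².
r₁ = 3390 + 221.9 = 3611.9 km = 3.6119×10⁶ m.
r₂ = 3390 + 8478 = 11868 km = 1.1868×10⁷ m.
Transfer ellipse a_t = (r₁ + r₂)/2 = 7.740×10⁶ m.
At r₁: circular v_c1 = √(μ/r₁) = 3443 m/s; transfer-periapsis v_p = √[μ(2/r₁ − 1/a_t)] = 4264 m/s.
Δv₁ = v_p − v_c1 = 820.5 m/s.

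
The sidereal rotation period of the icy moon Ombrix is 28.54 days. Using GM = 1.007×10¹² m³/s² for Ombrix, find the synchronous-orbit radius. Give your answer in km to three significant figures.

T = 28.54 days = 2.466×10⁶ s.
A synchronous orbit has period T, so by Kepler's third law a = (μT²/4π²)^(1/3).
μT²/4π² = 1.007×10¹² × (2.466×10⁶)² / 39.48 = 1.551×10²³ m³.
a = 5.373×10⁷ m = 53728 km.

r_sync ≈ 53700 km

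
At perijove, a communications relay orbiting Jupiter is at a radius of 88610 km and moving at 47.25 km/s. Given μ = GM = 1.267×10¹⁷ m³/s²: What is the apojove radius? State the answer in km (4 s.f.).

r_p = 8.861×10⁷ m.
Specific energy ε = v²/2 − μ/r = -3.136×10⁸ J/kg, so a = −μ/(2ε) = 2.020×10⁸ m.
The apsides satisfy r_p + r_a = 2a, so the apojove radius is 2a − r_p = 3.154×10⁸ m = 3.1543×10⁵ km.

apojove radius ≈ 3.154×10⁵ km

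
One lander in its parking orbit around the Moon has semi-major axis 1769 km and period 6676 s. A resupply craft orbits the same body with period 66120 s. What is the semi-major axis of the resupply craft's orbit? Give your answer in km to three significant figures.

Kepler's third law: a³ ∝ T², so a₂ = a₁ (T₂/T₁)^(2/3).
T₂/T₁ = 9.904, (T₂/T₁)^(2/3) = 4.612.
a₂ = 1769 × 4.612 = 8158 km.

a₂ ≈ 8160 km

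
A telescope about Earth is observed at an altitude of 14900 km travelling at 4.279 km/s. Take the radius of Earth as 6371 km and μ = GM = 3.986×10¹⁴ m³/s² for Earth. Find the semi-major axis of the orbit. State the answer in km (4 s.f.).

r = 6371 + 14900 = 21271 km = 2.127×10⁷ m.
Vis-viva rearranged: 1/a = 2/r − v²/μ = 9.402×10⁻⁸ − 4.594×10⁻⁸ = 4.809×10⁻⁸ m⁻¹.
a = 2.079×10⁷ m = 20795 km.

a ≈ 20790 km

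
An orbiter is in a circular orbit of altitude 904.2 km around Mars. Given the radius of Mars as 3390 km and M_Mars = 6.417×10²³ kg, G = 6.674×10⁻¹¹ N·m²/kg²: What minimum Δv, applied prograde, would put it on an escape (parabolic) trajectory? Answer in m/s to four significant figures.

μ = GM = 6.674×10⁻¹¹ × 6.417×10²³ = 4.283×10¹³ m³/s².
r = 3390 + 904.2 = 4294.2 km = 4.2942×10⁶ m.
Circular speed v_c = √(μ/r) = 3158 m/s.
Escape speed v_esc = √(2μ/r) = √2 × v_c = 4466 m/s.
Δv = v_esc − v_c = 1308 m/s.

Δv ≈ 1308 m/s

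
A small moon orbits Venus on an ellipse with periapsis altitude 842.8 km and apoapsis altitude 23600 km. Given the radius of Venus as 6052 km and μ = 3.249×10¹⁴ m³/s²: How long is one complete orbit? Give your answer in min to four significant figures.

r_p = 6052 + 842.8 = 6894.8 km = 6.8948×10⁶ m.
r_a = 6052 + 23600 = 29652 km = 2.9652×10⁷ m.
Semi-major axis a = (r_p + r_a)/2 = (6894.8 + 29652)/2 = 18273 km = 1.827×10⁷ m.
By Kepler's third law T = 2π√(a³/μ) = 2π × 4.334×10³ = 2.723×10⁴ s.
= 453.8 min.

T ≈ 453.8 min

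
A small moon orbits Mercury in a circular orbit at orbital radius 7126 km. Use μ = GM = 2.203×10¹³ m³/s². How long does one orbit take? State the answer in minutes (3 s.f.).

r = 7126 km = 7.126×10⁶ m.
Kepler's third law: T = 2π√(r³/μ) = 2π√((7.126×10⁶)³ / 2.203×10¹³).
r³/μ = 1.643×10⁷ s², so T = 2π × 4.053×10³ = 2.546×10⁴ s.
Converting: 2.546×10⁴ s ÷ 60.00 = 424.4 minutes.

T ≈ 424 minutes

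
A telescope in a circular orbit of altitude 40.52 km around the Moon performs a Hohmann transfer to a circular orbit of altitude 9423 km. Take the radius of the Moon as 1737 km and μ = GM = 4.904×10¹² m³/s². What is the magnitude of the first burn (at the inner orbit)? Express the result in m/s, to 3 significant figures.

r₁ = 1737 + 40.52 = 1777.5 km = 1.7775×10⁶ m.
r₂ = 1737 + 9423 = 11160 km = 1.1160×10⁷ m.
Transfer ellipse a_t = (r₁ + r₂)/2 = 6.469×10⁶ m.
At r₁: circular v_c1 = √(μ/r₁) = 1661 m/s; transfer-perilune v_p = √[μ(2/r₁ − 1/a_t)] = 2182 m/s.
Δv₁ = v_p − v_c1 = 520.7 m/s.

Δv ≈ 521 m/s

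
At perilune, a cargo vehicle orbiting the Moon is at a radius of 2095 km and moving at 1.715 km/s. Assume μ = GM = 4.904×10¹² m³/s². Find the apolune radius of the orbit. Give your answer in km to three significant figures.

r_p = 2.095×10⁶ m.
Specific energy ε = v²/2 − μ/r = -8.702×10⁵ J/kg, so a = −μ/(2ε) = 2.818×10⁶ m.
The apsides satisfy r_p + r_a = 2a, so the apolune radius is 2a − r_p = 3.540×10⁶ m = 3540.5 km.

apolune radius ≈ 3540 km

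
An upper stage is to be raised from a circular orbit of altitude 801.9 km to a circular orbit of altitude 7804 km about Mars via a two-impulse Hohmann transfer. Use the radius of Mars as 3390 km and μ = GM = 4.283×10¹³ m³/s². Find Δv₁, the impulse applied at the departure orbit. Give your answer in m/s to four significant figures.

r₁ = 3390 + 801.9 = 4191.9 km = 4.1919×10⁶ m.
r₂ = 3390 + 7804 = 11194 km = 1.1194×10⁷ m.
Transfer ellipse a_t = (r₁ + r₂)/2 = 7.693×10⁶ m.
At r₁: circular v_c1 = √(μ/r₁) = 3196 m/s; transfer-periapsis v_p = √[μ(2/r₁ − 1/a_t)] = 3856 m/s.
Δv₁ = v_p − v_c1 = 659.3 m/s.

Δv ≈ 659.3 m/s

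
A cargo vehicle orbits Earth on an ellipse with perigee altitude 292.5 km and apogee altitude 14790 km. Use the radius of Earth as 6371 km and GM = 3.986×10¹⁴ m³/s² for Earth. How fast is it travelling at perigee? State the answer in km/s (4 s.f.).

r_p = 6371 + 292.5 = 6663.5 km = 6.6635×10⁶ m.
r_a = 6371 + 14790 = 21161 km = 2.1161×10⁷ m.
Semi-major axis a = (r_p + r_a)/2 = 13912 km = 1.391×10⁷ m.
Vis-viva: v² = μ(2/r − 1/a) = 3.986×10¹⁴ × (3.001×10⁻⁷ − 7.188×10⁻⁸) = 9.099×10⁷ m²/s².
v = 9539 m/s = 9.539 km/s.

v ≈ 9.539 km/s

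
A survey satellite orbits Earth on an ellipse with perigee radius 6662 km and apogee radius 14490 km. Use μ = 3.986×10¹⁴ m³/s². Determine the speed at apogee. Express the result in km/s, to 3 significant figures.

Semi-major axis a = (r_p + r_a)/2 = 10576 km = 1.058×10⁷ m.
Vis-viva: v² = μ(2/r − 1/a) = 3.986×10¹⁴ × (1.380×10⁻⁷ − 9.455×10⁻⁸) = 1.733×10⁷ m²/s².
v = 4163 m/s = 4.163 km/s.

v ≈ 4.16 km/s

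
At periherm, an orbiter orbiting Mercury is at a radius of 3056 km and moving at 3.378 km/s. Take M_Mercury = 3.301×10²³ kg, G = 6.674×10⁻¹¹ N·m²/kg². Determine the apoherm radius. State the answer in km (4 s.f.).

apoherm radius ≈ 11600 km

μ = GM = 6.674×10⁻¹¹ × 3.301×10²³ = 2.203×10¹³ m³/s².
r_p = 3.056×10⁶ m.
Specific energy ε = v²/2 − μ/r = -1.504×10⁶ J/kg, so a = −μ/(2ε) = 7.326×10⁶ m.
The apsides satisfy r_p + r_a = 2a, so the apoherm radius is 2a − r_p = 1.160×10⁷ m = 11596 km.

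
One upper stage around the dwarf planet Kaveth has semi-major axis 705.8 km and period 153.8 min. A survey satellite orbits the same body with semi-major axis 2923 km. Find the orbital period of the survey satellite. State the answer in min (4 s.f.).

T₂ ≈ 1296 min

Kepler's third law: T² ∝ a³, so T₂ = T₁ (a₂/a₁)^(3/2).
a₂/a₁ = 4.141, (a₂/a₁)^(3/2) = 8.428.
T₂ = 153.8 × 8.428 = 1296 min.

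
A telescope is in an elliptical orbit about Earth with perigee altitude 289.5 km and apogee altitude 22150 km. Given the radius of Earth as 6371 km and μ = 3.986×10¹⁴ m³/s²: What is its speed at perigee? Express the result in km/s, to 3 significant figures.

v ≈ 9.85 km/s

r_p = 6371 + 289.5 = 6660.5 km = 6.6605×10⁶ m.
r_a = 6371 + 22150 = 28521 km = 2.8521×10⁷ m.
Semi-major axis a = (r_p + r_a)/2 = 17591 km = 1.759×10⁷ m.
Vis-viva: v² = μ(2/r − 1/a) = 3.986×10¹⁴ × (3.003×10⁻⁷ − 5.685×10⁻⁸) = 9.703×10⁷ m²/s².
v = 9850 m/s = 9.850 km/s.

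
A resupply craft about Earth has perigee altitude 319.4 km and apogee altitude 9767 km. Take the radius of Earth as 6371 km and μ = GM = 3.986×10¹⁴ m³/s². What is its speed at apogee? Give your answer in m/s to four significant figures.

v ≈ 3805 m/s

r_p = 6371 + 319.4 = 6690.4 km = 6.6904×10⁶ m.
r_a = 6371 + 9767 = 16138 km = 1.6138×10⁷ m.
Semi-major axis a = (r_p + r_a)/2 = 11414 km = 1.141×10⁷ m.
Vis-viva: v² = μ(2/r − 1/a) = 3.986×10¹⁴ × (1.239×10⁻⁷ − 8.761×10⁻⁸) = 1.448×10⁷ m²/s².
v = 3805 m/s.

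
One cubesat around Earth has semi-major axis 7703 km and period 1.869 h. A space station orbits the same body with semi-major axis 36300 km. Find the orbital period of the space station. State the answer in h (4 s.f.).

T₂ ≈ 19.12 h

Kepler's third law: T² ∝ a³, so T₂ = T₁ (a₂/a₁)^(3/2).
a₂/a₁ = 4.712, (a₂/a₁)^(3/2) = 10.23.
T₂ = 1.869 × 10.23 = 19.12 h.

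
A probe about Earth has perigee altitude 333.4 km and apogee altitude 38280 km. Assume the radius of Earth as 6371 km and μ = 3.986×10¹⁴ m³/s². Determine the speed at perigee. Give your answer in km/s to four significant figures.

r_p = 6371 + 333.4 = 6704.4 km = 6.7044×10⁶ m.
r_a = 6371 + 38280 = 44651 km = 4.4651×10⁷ m.
Semi-major axis a = (r_p + r_a)/2 = 25678 km = 2.568×10⁷ m.
Vis-viva: v² = μ(2/r − 1/a) = 3.986×10¹⁴ × (2.983×10⁻⁷ − 3.894×10⁻⁸) = 1.034×10⁸ m²/s².
v = 10170 m/s = 10.17 km/s.

v ≈ 10.17 km/s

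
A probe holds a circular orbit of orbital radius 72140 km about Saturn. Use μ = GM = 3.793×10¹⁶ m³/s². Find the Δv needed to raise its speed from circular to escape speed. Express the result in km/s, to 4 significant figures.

Δv ≈ 9.498 km/s

r = 72140 km = 7.214×10⁷ m.
Circular speed v_c = √(μ/r) = 22930 m/s.
Escape speed v_esc = √(2μ/r) = √2 × v_c = 32430 m/s.
Δv = v_esc − v_c = 9498 m/s = 9.498 km/s.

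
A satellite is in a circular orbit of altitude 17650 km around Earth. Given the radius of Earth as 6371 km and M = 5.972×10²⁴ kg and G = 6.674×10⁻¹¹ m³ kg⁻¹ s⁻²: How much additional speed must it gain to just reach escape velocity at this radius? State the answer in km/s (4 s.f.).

Δv ≈ 1.687 km/s

μ = GM = 6.674×10⁻¹¹ × 5.972×10²⁴ = 3.986×10¹⁴ m³/s².
r = 6371 + 17650 = 24021 km = 2.4021×10⁷ m.
Circular speed v_c = √(μ/r) = 4073 m/s.
Escape speed v_esc = √(2μ/r) = √2 × v_c = 5761 m/s.
Δv = v_esc − v_c = 1687 m/s = 1.687 km/s.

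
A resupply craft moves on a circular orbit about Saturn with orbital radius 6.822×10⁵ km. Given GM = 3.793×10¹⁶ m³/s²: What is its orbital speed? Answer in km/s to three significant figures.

r = 6.822×10⁵ km = 6.822×10⁸ m.
For a circular orbit v = √(μ/r) = √(3.793×10¹⁶ / 6.822×10⁸) = √(5.560×10⁷) = 7457 m/s.
That is 7.457 km/s.

v ≈ 7.46 km/s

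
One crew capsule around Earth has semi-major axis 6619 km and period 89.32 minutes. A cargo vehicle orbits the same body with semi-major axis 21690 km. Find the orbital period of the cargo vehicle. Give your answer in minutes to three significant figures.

Kepler's third law: T² ∝ a³, so T₂ = T₁ (a₂/a₁)^(3/2).
a₂/a₁ = 3.277, (a₂/a₁)^(3/2) = 5.932.
T₂ = 89.32 × 5.932 = 529.8 minutes.

T₂ ≈ 530 minutes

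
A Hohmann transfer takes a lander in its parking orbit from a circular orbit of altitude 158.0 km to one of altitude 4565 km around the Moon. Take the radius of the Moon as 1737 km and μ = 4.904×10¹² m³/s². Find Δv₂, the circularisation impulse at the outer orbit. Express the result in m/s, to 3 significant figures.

r₁ = 1737 + 158.0 = 1895.0 km = 1.8950×10⁶ m.
r₂ = 1737 + 4565 = 6302.0 km = 6.3020×10⁶ m.
Transfer ellipse a_t = (r₁ + r₂)/2 = 4.098×10⁶ m.
At r₁: circular v_c1 = √(μ/r₁) = 1609 m/s; transfer-perilune v_p = √[μ(2/r₁ − 1/a_t)] = 1995 m/s.
At r₂: circular v_c2 = √(μ/r₂) = 882.1 m/s; transfer-apolune v_a = √[μ(2/r₂ − 1/a_t)] = 599.8 m/s.
Δv₂ = v_c2 − v_a = 282.3 m/s.

Δv ≈ 282 m/s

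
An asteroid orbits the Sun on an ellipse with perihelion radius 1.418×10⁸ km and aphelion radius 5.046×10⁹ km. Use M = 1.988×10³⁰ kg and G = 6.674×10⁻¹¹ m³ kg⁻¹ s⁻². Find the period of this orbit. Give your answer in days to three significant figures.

T ≈ 26400 days

μ = GM = 6.674×10⁻¹¹ × 1.988×10³⁰ = 1.327×10²⁰ m³/s².
Semi-major axis a = (r_p + r_a)/2 = (1.4180×10⁸ + 5.0460×10⁹)/2 = 2.5939×10⁹ km = 2.594×10¹² m.
By Kepler's third law T = 2π√(a³/μ) = 2π × 3.627×10⁸ = 2.279×10⁹ s.
= 26380 days.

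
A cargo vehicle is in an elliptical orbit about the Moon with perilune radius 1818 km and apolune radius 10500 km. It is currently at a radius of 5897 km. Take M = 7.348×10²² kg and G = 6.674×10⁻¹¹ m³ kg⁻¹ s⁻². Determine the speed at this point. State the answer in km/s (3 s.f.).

v ≈ 0.931 km/s

μ = GM = 6.674×10⁻¹¹ × 7.348×10²² = 4.904×10¹² m³/s².
Semi-major axis a = (r_p + r_a)/2 = 6159.0 km = 6.159×10⁶ m.
Vis-viva: v² = μ(2/r − 1/a) = 4.904×10¹² × (3.392×10⁻⁷ − 1.624×10⁻⁷) = 8.670×10⁵ m²/s².
v = 931.1 m/s = 0.9311 km/s.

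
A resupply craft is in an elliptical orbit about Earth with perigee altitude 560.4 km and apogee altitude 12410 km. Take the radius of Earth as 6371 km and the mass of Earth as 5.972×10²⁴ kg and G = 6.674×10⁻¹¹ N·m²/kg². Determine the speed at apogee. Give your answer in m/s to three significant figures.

μ = GM = 6.674×10⁻¹¹ × 5.972×10²⁴ = 3.986×10¹⁴ m³/s².
r_p = 6371 + 560.4 = 6931.4 km = 6.9314×10⁶ m.
r_a = 6371 + 12410 = 18781 km = 1.8781×10⁷ m.
Semi-major axis a = (r_p + r_a)/2 = 12856 km = 1.286×10⁷ m.
Vis-viva: v² = μ(2/r − 1/a) = 3.986×10¹⁴ × (1.065×10⁻⁷ − 7.778×10⁻⁸) = 1.144×10⁷ m²/s².
v = 3383 m/s.

v ≈ 3380 m/s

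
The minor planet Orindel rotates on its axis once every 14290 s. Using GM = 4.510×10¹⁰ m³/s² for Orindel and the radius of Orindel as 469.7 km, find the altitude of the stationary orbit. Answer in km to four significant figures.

h_sync ≈ 145.9 km

A synchronous orbit has period T, so by Kepler's third law a = (μT²/4π²)^(1/3).
μT²/4π² = 4.510×10¹⁰ × (1.429×10⁴)² / 39.48 = 2.333×10¹⁷ m³.
a = 6.156×10⁵ m = 615.59 km.
Altitude h = a − R = 615.59 − 469.7 = 145.89 km.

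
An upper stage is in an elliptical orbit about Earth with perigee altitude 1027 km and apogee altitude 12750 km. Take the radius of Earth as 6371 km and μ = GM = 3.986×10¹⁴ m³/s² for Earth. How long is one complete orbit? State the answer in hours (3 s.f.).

T ≈ 4.22 hours

r_p = 6371 + 1027 = 7398.0 km = 7.3980×10⁶ m.
r_a = 6371 + 12750 = 19121 km = 1.9121×10⁷ m.
Semi-major axis a = (r_p + r_a)/2 = (7398.0 + 19121)/2 = 13260 km = 1.326×10⁷ m.
By Kepler's third law T = 2π√(a³/μ) = 2π × 2.418×10³ = 1.520×10⁴ s.
= 4.221 hours.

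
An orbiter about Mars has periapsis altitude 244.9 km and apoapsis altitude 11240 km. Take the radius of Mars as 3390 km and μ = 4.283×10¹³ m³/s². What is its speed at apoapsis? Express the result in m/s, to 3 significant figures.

r_p = 3390 + 244.9 = 3634.9 km = 3.6349×10⁶ m.
r_a = 3390 + 11240 = 14630 km = 1.4630×10⁷ m.
Semi-major axis a = (r_p + r_a)/2 = 9132.5 km = 9.132×10⁶ m.
Vis-viva: v² = μ(2/r − 1/a) = 4.283×10¹³ × (1.367×10⁻⁷ − 1.095×10⁻⁷) = 1.165×10⁶ m²/s².
v = 1079 m/s.

v ≈ 1080 m/s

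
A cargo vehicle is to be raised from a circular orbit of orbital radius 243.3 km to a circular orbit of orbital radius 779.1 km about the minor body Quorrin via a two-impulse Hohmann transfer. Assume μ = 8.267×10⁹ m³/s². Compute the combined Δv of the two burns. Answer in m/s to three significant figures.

Δv_total ≈ 75.2 m/s

r₁ = 243.3 km = 2.433×10⁵ m.
r₂ = 779.1 km = 7.791×10⁵ m.
Transfer ellipse a_t = (r₁ + r₂)/2 = 5.112×10⁵ m.
At r₁: circular v_c1 = √(μ/r₁) = 184.3 m/s; transfer-periapsis v_p = √[μ(2/r₁ − 1/a_t)] = 227.6 m/s.
Δv₁ = v_p − v_c1 = 43.23 m/s.
At r₂: circular v_c2 = √(μ/r₂) = 103.0 m/s; transfer-apoapsis v_a = √[μ(2/r₂ − 1/a_t)] = 71.06 m/s.
Δv₂ = v_c2 − v_a = 31.94 m/s.
Total Δv = Δv₁ + Δv₂ = 75.18 m/s.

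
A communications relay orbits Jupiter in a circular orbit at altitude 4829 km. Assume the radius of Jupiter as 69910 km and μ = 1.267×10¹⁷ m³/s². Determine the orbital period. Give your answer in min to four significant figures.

r = 69910 + 4829 = 74739 km = 7.4739×10⁷ m.
Kepler's third law: T = 2π√(r³/μ) = 2π√((7.474×10⁷)³ / 1.267×10¹⁷).
r³/μ = 3.295×10⁶ s², so T = 2π × 1.815×10³ = 1.141×10⁴ s.
Converting: 1.141×10⁴ s ÷ 60.00 = 190.1 min.

T ≈ 190.1 min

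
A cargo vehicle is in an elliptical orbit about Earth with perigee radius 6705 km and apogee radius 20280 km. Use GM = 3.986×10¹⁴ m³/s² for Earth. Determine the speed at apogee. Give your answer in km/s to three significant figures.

Semi-major axis a = (r_p + r_a)/2 = 13492 km = 1.349×10⁷ m.
Vis-viva: v² = μ(2/r − 1/a) = 3.986×10¹⁴ × (9.862×10⁻⁸ − 7.412×10⁻⁸) = 9.767×10⁶ m²/s².
v = 3125 m/s = 3.125 km/s.

v ≈ 3.13 km/s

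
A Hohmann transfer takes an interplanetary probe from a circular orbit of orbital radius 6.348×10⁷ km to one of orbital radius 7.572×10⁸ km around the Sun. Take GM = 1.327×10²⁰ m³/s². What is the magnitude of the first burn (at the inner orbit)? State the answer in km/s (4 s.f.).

Δv ≈ 16.39 km/s

r₁ = 6.348×10⁷ km = 6.348×10¹⁰ m.
r₂ = 7.572×10⁸ km = 7.572×10¹¹ m.
Transfer ellipse a_t = (r₁ + r₂)/2 = 4.103×10¹¹ m.
At r₁: circular v_c1 = √(μ/r₁) = 45720 m/s; transfer-perihelion v_p = √[μ(2/r₁ − 1/a_t)] = 62110 m/s.
Δv₁ = v_p − v_c1 = 16390 m/s.
= 16.39 km/s.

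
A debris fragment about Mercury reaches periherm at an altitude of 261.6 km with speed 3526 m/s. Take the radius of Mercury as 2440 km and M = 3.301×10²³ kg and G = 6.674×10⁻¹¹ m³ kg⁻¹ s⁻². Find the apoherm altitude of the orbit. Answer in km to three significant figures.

apoherm altitude ≈ 6220 km

μ = GM = 6.674×10⁻¹¹ × 3.301×10²³ = 2.203×10¹³ m³/s².
r_p = 2440 + 261.6 = 2701.6 km = 2.702×10⁶ m.
Specific energy ε = v²/2 − μ/r = -1.938×10⁶ J/kg, so a = −μ/(2ε) = 5.683×10⁶ m.
The apsides satisfy r_p + r_a = 2a, so the apoherm radius is 2a − r_p = 8.664×10⁶ m = 8663.8 km.
Apoherm altitude = 8663.8 − 2440 = 6223.8 km.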